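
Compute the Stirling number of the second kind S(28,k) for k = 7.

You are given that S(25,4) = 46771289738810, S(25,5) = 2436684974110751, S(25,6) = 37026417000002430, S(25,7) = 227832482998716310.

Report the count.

82892803728383735268

i=26: T(26,5)=46771289738810+5·2436684974110751=12230196160292565 | T(26,6)=2436684974110751+6·37026417000002430=224595186974125331 | T(26,7)=37026417000002430+7·227832482998716310=1631853797991016600
i=27: T(27,6)=12230196160292565+6·224595186974125331=1359801318005044551 | T(27,7)=224595186974125331+7·1631853797991016600=11647571772911241531
i=28: T(28,7)=1359801318005044551+7·11647571772911241531=82892803728383735268
Read S(28,7) = 82892803728383735268.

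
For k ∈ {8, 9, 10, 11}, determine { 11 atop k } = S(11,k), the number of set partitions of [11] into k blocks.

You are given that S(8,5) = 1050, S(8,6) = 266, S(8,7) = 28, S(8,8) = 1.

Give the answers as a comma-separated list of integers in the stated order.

11880, 1155, 55, 1

@9  (9,6):266·6+1050→2646, (9,7):28·7+266→462, (9,8):1·8+28→36, (9,9):0·9+1→1
@10  (10,7):462·7+2646→5880, (10,8):36·8+462→750, (10,9):1·9+36→45, (10,10):0·10+1→1
@11  (11,8):750·8+5880→11880, (11,9):45·9+750→1155, (11,10):1·10+45→55, (11,11):0·11+1→1
Read S(11,8) = 11880, S(11,9) = 1155, S(11,10) = 55, S(11,11) = 1.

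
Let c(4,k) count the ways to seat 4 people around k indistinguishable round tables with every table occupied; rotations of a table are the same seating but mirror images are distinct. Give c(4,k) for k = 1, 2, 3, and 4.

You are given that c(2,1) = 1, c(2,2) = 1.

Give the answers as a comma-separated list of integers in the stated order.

row 3: T[3][1]=2·1+0=2  T[3][2]=2·1+1=3  T[3][3]=2·0+1=1
row 4: T[4][1]=3·2+0=6  T[4][2]=3·3+2=11  T[4][3]=3·1+3=6  T[4][4]=3·0+1=1
Read c(4,1) = 6, c(4,2) = 11, c(4,3) = 6, c(4,4) = 1.

6, 11, 6, 1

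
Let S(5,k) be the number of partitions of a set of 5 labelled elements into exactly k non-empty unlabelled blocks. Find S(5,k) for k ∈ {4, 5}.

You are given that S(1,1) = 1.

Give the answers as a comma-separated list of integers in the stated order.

10, 1

i=2: T(2,1)=0+1·1=1 | T(2,2)=1+2·0=1
i=3: T(3,2)=1+2·1=3 | T(3,3)=1+3·0=1
i=4: T(4,3)=3+3·1=6 | T(4,4)=1+4·0=1
i=5: T(5,4)=6+4·1=10 | T(5,5)=1+5·0=1
Read S(5,4) = 10, S(5,5) = 1.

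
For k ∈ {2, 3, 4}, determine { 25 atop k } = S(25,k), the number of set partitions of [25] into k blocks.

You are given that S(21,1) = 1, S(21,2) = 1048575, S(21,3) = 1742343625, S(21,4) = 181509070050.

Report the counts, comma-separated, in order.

16777215, 141197991025, 46771289738810

i=22: T(22,1)=0+1·1=1 | T(22,2)=1+2·1048575=2097151 | T(22,3)=1048575+3·1742343625=5228079450 | T(22,4)=1742343625+4·181509070050=727778623825
i=23: T(23,1)=0+1·1=1 | T(23,2)=1+2·2097151=4194303 | T(23,3)=2097151+3·5228079450=15686335501 | T(23,4)=5228079450+4·727778623825=2916342574750
i=24: T(24,1)=0+1·1=1 | T(24,2)=1+2·4194303=8388607 | T(24,3)=4194303+3·15686335501=47063200806 | T(24,4)=15686335501+4·2916342574750=11681056634501
i=25: T(25,2)=1+2·8388607=16777215 | T(25,3)=8388607+3·47063200806=141197991025 | T(25,4)=47063200806+4·11681056634501=46771289738810
Read S(25,2) = 16777215, S(25,3) = 141197991025, S(25,4) = 46771289738810.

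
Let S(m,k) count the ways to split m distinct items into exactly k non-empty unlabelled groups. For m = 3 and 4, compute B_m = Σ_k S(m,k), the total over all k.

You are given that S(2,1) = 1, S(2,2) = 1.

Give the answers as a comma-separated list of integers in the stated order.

5, 15

i=3: T(3,1)=0+1·1=1 | T(3,2)=1+2·1=3 | T(3,3)=1+3·0=1
i=4: T(4,1)=0+1·1=1 | T(4,2)=1+2·3=7 | T(4,3)=3+3·1=6 | T(4,4)=1+4·0=1
B_3 = ΣS(3,k) = 1+3+1 = 5
B_4 = ΣS(4,k) = 1+7+6+1 = 15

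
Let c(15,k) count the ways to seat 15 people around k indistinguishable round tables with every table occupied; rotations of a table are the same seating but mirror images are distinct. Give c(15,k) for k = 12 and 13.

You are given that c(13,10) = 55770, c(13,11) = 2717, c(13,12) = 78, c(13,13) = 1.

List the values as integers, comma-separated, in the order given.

143325, 5005

@14  (14,11):2717·13+55770→91091, (14,12):78·13+2717→3731, (14,13):1·13+78→91
@15  (15,12):3731·14+91091→143325, (15,13):91·14+3731→5005
Read c(15,12) = 143325, c(15,13) = 5005.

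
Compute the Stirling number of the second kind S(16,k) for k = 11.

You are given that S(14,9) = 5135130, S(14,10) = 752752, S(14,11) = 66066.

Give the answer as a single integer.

28936908

@15  (15,10):752752·10+5135130→12662650, (15,11):66066·11+752752→1479478
@16  (16,11):1479478·11+12662650→28936908
Read S(16,11) = 28936908.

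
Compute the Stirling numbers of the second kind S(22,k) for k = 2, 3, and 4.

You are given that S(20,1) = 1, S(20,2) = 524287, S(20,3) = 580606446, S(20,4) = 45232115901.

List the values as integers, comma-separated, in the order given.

i=21: T(21,1)=0+1·1=1 | T(21,2)=1+2·524287=1048575 | T(21,3)=524287+3·580606446=1742343625 | T(21,4)=580606446+4·45232115901=181509070050
i=22: T(22,2)=1+2·1048575=2097151 | T(22,3)=1048575+3·1742343625=5228079450 | T(22,4)=1742343625+4·181509070050=727778623825
Read S(22,2) = 2097151, S(22,3) = 5228079450, S(22,4) = 727778623825.

2097151, 5228079450, 727778623825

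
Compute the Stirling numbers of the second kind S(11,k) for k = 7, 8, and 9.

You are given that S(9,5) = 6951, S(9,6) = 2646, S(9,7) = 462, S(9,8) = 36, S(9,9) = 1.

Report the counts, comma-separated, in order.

r10: T_10,6=6×2646+6951=22827; T_10,7=7×462+2646=5880; T_10,8=8×36+462=750; T_10,9=9×1+36=45
r11: T_11,7=7×5880+22827=63987; T_11,8=8×750+5880=11880; T_11,9=9×45+750=1155
Read S(11,7) = 63987, S(11,8) = 11880, S(11,9) = 1155.

63987, 11880, 1155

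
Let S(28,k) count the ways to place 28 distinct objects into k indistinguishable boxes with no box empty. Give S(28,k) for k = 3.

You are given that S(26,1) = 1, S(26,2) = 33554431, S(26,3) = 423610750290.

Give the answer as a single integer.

i=27: T(27,2)=1+2·33554431=67108863 | T(27,3)=33554431+3·423610750290=1270865805301
i=28: T(28,3)=67108863+3·1270865805301=3812664524766
Read S(28,3) = 3812664524766.

3812664524766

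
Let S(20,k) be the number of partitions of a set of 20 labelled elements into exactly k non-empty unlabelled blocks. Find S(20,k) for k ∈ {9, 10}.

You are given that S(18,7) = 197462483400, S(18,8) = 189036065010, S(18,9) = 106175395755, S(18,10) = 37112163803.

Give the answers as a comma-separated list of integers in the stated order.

12011282644725, 5917584964655

[19] T[19,8]:8*189036065010+197462483400=1709751003480 · T[19,9]:9*106175395755+189036065010=1144614626805 · T[19,10]:10*37112163803+106175395755=477297033785
[20] T[20,9]:9*1144614626805+1709751003480=12011282644725 · T[20,10]:10*477297033785+1144614626805=5917584964655
Read S(20,9) = 12011282644725, S(20,10) = 5917584964655.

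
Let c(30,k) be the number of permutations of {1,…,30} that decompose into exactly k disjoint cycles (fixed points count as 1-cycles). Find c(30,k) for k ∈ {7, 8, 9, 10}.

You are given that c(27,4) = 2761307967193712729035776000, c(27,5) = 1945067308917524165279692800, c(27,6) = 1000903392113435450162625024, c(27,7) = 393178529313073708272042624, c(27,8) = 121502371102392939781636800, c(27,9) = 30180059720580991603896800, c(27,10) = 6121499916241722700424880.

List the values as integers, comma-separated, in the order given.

11139316913434780466101123891200, 3674201658710345201899117607040, 981347603630155088295475765440, 215760462268683520394805979744

@28  (28,5):1945067308917524165279692800·27+2761307967193712729035776000→55278125307966865191587481600, (28,6):1000903392113435450162625024·27+1945067308917524165279692800→28969458895980281319670568448, (28,7):393178529313073708272042624·27+1000903392113435450162625024→11616723683566425573507775872, (28,8):121502371102392939781636800·27+393178529313073708272042624→3673742549077683082376236224, (28,9):30180059720580991603896800·27+121502371102392939781636800→936363983558079713086850400, (28,10):6121499916241722700424880·27+30180059720580991603896800→195460557459107504515368560
@29  (29,6):28969458895980281319670568448·28+55278125307966865191587481600→866422974395414742142363398144, (29,7):11616723683566425573507775872·28+28969458895980281319670568448→354237722035840197377888292864, (29,8):3673742549077683082376236224·28+11616723683566425573507775872→114481515057741551880042390144, (29,9):936363983558079713086850400·28+3673742549077683082376236224→29891934088703915048808047424, (29,10):195460557459107504515368560·28+936363983558079713086850400→6409259592413089839517170080
@30  (30,7):354237722035840197377888292864·29+866422974395414742142363398144→11139316913434780466101123891200, (30,8):114481515057741551880042390144·29+354237722035840197377888292864→3674201658710345201899117607040, (30,9):29891934088703915048808047424·29+114481515057741551880042390144→981347603630155088295475765440, (30,10):6409259592413089839517170080·29+29891934088703915048808047424→215760462268683520394805979744
Read c(30,7) = 11139316913434780466101123891200, c(30,8) = 3674201658710345201899117607040, c(30,9) = 981347603630155088295475765440, c(30,10) = 215760462268683520394805979744.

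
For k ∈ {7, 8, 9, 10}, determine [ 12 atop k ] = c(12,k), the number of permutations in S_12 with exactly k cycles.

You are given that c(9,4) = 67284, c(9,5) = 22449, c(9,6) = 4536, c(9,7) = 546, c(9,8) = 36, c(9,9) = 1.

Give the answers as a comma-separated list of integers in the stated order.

@10  (10,5):22449·9+67284→269325, (10,6):4536·9+22449→63273, (10,7):546·9+4536→9450, (10,8):36·9+546→870, (10,9):1·9+36→45, (10,10):0·9+1→1
@11  (11,6):63273·10+269325→902055, (11,7):9450·10+63273→157773, (11,8):870·10+9450→18150, (11,9):45·10+870→1320, (11,10):1·10+45→55
@12  (12,7):157773·11+902055→2637558, (12,8):18150·11+157773→357423, (12,9):1320·11+18150→32670, (12,10):55·11+1320→1925
Read c(12,7) = 2637558, c(12,8) = 357423, c(12,9) = 32670, c(12,10) = 1925.

2637558, 357423, 32670, 1925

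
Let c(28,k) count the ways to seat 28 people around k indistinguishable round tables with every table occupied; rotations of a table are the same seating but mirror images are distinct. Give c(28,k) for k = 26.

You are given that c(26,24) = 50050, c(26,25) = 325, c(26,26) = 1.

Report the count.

67977

@27  (27,25):325·26+50050→58500, (27,26):1·26+325→351
@28  (28,26):351·27+58500→67977
Read c(28,26) = 67977.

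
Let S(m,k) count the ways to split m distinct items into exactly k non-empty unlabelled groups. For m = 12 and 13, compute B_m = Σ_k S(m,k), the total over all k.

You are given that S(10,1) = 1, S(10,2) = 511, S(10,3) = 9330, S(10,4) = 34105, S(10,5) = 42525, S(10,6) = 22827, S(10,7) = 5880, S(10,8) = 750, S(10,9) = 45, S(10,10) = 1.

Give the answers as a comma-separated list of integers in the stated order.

[11] T[11,1]:1*1+0=1 · T[11,2]:2*511+1=1023 · T[11,3]:3*9330+511=28501 · T[11,4]:4*34105+9330=145750 · T[11,5]:5*42525+34105=246730 · T[11,6]:6*22827+42525=179487 · T[11,7]:7*5880+22827=63987 · T[11,8]:8*750+5880=11880 · T[11,9]:9*45+750=1155 · T[11,10]:10*1+45=55 · T[11,11]:11*0+1=1
[12] T[12,1]:1*1+0=1 · T[12,2]:2*1023+1=2047 · T[12,3]:3*28501+1023=86526 · T[12,4]:4*145750+28501=611501 · T[12,5]:5*246730+145750=1379400 · T[12,6]:6*179487+246730=1323652 · T[12,7]:7*63987+179487=627396 · T[12,8]:8*11880+63987=159027 · T[12,9]:9*1155+11880=22275 · T[12,10]:10*55+1155=1705 · T[12,11]:11*1+55=66 · T[12,12]:12*0+1=1
[13] T[13,1]:1*1+0=1 · T[13,2]:2*2047+1=4095 · T[13,3]:3*86526+2047=261625 · T[13,4]:4*611501+86526=2532530 · T[13,5]:5*1379400+611501=7508501 · T[13,6]:6*1323652+1379400=9321312 · T[13,7]:7*627396+1323652=5715424 · T[13,8]:8*159027+627396=1899612 · T[13,9]:9*22275+159027=359502 · T[13,10]:10*1705+22275=39325 · T[13,11]:11*66+1705=2431 · T[13,12]:12*1+66=78 · T[13,13]:13*0+1=1
B_12 = ΣS(12,k) = 1+2047+86526+611501+1379400+1323652+627396+159027+22275+1705+66+1 = 4213597
B_13 = ΣS(13,k) = 1+4095+261625+2532530+7508501+9321312+5715424+1899612+359502+39325+2431+78+1 = 27644437

4213597, 27644437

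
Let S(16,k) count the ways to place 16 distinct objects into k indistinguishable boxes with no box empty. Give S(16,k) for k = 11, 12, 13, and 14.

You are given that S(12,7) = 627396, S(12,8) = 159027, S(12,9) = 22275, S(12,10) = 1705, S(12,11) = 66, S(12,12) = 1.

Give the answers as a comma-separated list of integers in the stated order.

28936908, 2757118, 165620, 6020

i=13: T(13,8)=627396+8·159027=1899612 | T(13,9)=159027+9·22275=359502 | T(13,10)=22275+10·1705=39325 | T(13,11)=1705+11·66=2431 | T(13,12)=66+12·1=78 | T(13,13)=1+13·0=1
i=14: T(14,9)=1899612+9·359502=5135130 | T(14,10)=359502+10·39325=752752 | T(14,11)=39325+11·2431=66066 | T(14,12)=2431+12·78=3367 | T(14,13)=78+13·1=91 | T(14,14)=1+14·0=1
i=15: T(15,10)=5135130+10·752752=12662650 | T(15,11)=752752+11·66066=1479478 | T(15,12)=66066+12·3367=106470 | T(15,13)=3367+13·91=4550 | T(15,14)=91+14·1=105
i=16: T(16,11)=12662650+11·1479478=28936908 | T(16,12)=1479478+12·106470=2757118 | T(16,13)=106470+13·4550=165620 | T(16,14)=4550+14·105=6020
Read S(16,11) = 28936908, S(16,12) = 2757118, S(16,13) = 165620, S(16,14) = 6020.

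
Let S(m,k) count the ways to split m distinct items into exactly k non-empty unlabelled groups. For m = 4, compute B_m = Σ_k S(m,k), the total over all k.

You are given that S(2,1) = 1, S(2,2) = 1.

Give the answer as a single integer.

15

i=3: T(3,1)=0+1·1=1 | T(3,2)=1+2·1=3 | T(3,3)=1+3·0=1
i=4: T(4,1)=0+1·1=1 | T(4,2)=1+2·3=7 | T(4,3)=3+3·1=6 | T(4,4)=1+4·0=1
B_4 = ΣS(4,k) = 1+7+6+1 = 15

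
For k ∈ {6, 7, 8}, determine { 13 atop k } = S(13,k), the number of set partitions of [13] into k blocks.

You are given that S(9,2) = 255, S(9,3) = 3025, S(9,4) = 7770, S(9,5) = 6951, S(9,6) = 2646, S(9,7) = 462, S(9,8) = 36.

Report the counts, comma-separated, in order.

r10: T_10,3=3×3025+255=9330; T_10,4=4×7770+3025=34105; T_10,5=5×6951+7770=42525; T_10,6=6×2646+6951=22827; T_10,7=7×462+2646=5880; T_10,8=8×36+462=750
r11: T_11,4=4×34105+9330=145750; T_11,5=5×42525+34105=246730; T_11,6=6×22827+42525=179487; T_11,7=7×5880+22827=63987; T_11,8=8×750+5880=11880
r12: T_12,5=5×246730+145750=1379400; T_12,6=6×179487+246730=1323652; T_12,7=7×63987+179487=627396; T_12,8=8×11880+63987=159027
r13: T_13,6=6×1323652+1379400=9321312; T_13,7=7×627396+1323652=5715424; T_13,8=8×159027+627396=1899612
Read S(13,6) = 9321312, S(13,7) = 5715424, S(13,8) = 1899612.

9321312, 5715424, 1899612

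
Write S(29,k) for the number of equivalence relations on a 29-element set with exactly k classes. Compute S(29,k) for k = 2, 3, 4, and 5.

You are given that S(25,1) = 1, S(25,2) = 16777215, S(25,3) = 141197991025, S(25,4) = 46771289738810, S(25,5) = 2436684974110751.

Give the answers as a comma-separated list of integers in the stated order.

268435455, 11438127792025, 11998160744311570, 1540200411172850701

i=26: T(26,1)=0+1·1=1 | T(26,2)=1+2·16777215=33554431 | T(26,3)=16777215+3·141197991025=423610750290 | T(26,4)=141197991025+4·46771289738810=187226356946265 | T(26,5)=46771289738810+5·2436684974110751=12230196160292565
i=27: T(27,1)=0+1·1=1 | T(27,2)=1+2·33554431=67108863 | T(27,3)=33554431+3·423610750290=1270865805301 | T(27,4)=423610750290+4·187226356946265=749329038535350 | T(27,5)=187226356946265+5·12230196160292565=61338207158409090
i=28: T(28,1)=0+1·1=1 | T(28,2)=1+2·67108863=134217727 | T(28,3)=67108863+3·1270865805301=3812664524766 | T(28,4)=1270865805301+4·749329038535350=2998587019946701 | T(28,5)=749329038535350+5·61338207158409090=307440364830580800
i=29: T(29,2)=1+2·134217727=268435455 | T(29,3)=134217727+3·3812664524766=11438127792025 | T(29,4)=3812664524766+4·2998587019946701=11998160744311570 | T(29,5)=2998587019946701+5·307440364830580800=1540200411172850701
Read S(29,2) = 268435455, S(29,3) = 11438127792025, S(29,4) = 11998160744311570, S(29,5) = 1540200411172850701.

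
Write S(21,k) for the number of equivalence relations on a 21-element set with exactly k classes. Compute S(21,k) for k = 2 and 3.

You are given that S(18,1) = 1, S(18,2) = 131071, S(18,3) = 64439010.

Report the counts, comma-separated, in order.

[19] T[19,1]:1*1+0=1 · T[19,2]:2*131071+1=262143 · T[19,3]:3*64439010+131071=193448101
[20] T[20,1]:1*1+0=1 · T[20,2]:2*262143+1=524287 · T[20,3]:3*193448101+262143=580606446
[21] T[21,2]:2*524287+1=1048575 · T[21,3]:3*580606446+524287=1742343625
Read S(21,2) = 1048575, S(21,3) = 1742343625.

1048575, 1742343625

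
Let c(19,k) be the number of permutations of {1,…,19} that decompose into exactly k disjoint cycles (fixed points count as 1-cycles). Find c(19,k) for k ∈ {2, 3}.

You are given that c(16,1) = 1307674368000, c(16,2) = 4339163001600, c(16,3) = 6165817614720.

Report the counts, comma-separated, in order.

i=17: T(17,1)=0+16·1307674368000=20922789888000 | T(17,2)=1307674368000+16·4339163001600=70734282393600 | T(17,3)=4339163001600+16·6165817614720=102992244837120
i=18: T(18,1)=0+17·20922789888000=355687428096000 | T(18,2)=20922789888000+17·70734282393600=1223405590579200 | T(18,3)=70734282393600+17·102992244837120=1821602444624640
i=19: T(19,2)=355687428096000+18·1223405590579200=22376988058521600 | T(19,3)=1223405590579200+18·1821602444624640=34012249593822720
Read c(19,2) = 22376988058521600, c(19,3) = 34012249593822720.

22376988058521600, 34012249593822720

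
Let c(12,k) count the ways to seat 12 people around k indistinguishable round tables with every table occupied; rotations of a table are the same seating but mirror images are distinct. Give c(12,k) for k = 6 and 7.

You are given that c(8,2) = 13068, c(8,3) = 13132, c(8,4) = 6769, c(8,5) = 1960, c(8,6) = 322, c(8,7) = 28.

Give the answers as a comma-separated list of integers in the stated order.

13339535, 2637558

@9  (9,3):13132·8+13068→118124, (9,4):6769·8+13132→67284, (9,5):1960·8+6769→22449, (9,6):322·8+1960→4536, (9,7):28·8+322→546
@10  (10,4):67284·9+118124→723680, (10,5):22449·9+67284→269325, (10,6):4536·9+22449→63273, (10,7):546·9+4536→9450
@11  (11,5):269325·10+723680→3416930, (11,6):63273·10+269325→902055, (11,7):9450·10+63273→157773
@12  (12,6):902055·11+3416930→13339535, (12,7):157773·11+902055→2637558
Read c(12,6) = 13339535, c(12,7) = 2637558.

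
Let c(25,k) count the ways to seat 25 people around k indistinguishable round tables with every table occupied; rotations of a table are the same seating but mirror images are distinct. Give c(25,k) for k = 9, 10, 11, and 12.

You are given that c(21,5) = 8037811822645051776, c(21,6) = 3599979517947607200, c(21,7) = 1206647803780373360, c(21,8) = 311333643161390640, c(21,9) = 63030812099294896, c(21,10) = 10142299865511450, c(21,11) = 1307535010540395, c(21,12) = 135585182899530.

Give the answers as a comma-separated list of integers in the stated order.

@22  (22,6):3599979517947607200·21+8037811822645051776→83637381699544802976, (22,7):1206647803780373360·21+3599979517947607200→28939583397335447760, (22,8):311333643161390640·21+1206647803780373360→7744654310169576800, (22,9):63030812099294896·21+311333643161390640→1634980697246583456, (22,10):10142299865511450·21+63030812099294896→276019109275035346, (22,11):1307535010540395·21+10142299865511450→37600535086859745, (22,12):135585182899530·21+1307535010540395→4154823851430525
@23  (23,7):28939583397335447760·22+83637381699544802976→720308216440924653696, (23,8):7744654310169576800·22+28939583397335447760→199321978221066137360, (23,9):1634980697246583456·22+7744654310169576800→43714229649594412832, (23,10):276019109275035346·22+1634980697246583456→7707401101297361068, (23,11):37600535086859745·22+276019109275035346→1103230881185949736, (23,12):4154823851430525·22+37600535086859745→129006659818331295
@24  (24,8):199321978221066137360·23+720308216440924653696→5304713715525445812976, (24,9):43714229649594412832·23+199321978221066137360→1204749260161737632496, (24,10):7707401101297361068·23+43714229649594412832→220984454979433717396, (24,11):1103230881185949736·23+7707401101297361068→33081711368574204996, (24,12):129006659818331295·23+1103230881185949736→4070384057007569521
@25  (25,9):1204749260161737632496·24+5304713715525445812976→34218695959407148992880, (25,10):220984454979433717396·24+1204749260161737632496→6508376179668146850000, (25,11):33081711368574204996·24+220984454979433717396→1014945527825214637300, (25,12):4070384057007569521·24+33081711368574204996→130770928736755873500
Read c(25,9) = 34218695959407148992880, c(25,10) = 6508376179668146850000, c(25,11) = 1014945527825214637300, c(25,12) = 130770928736755873500.

34218695959407148992880, 6508376179668146850000, 1014945527825214637300, 130770928736755873500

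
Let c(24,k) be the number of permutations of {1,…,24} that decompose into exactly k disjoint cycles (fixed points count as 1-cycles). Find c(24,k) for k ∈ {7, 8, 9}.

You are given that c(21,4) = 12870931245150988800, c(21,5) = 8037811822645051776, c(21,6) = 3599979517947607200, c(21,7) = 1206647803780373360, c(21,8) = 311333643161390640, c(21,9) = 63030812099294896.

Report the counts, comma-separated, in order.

18588776355051949776576, 5304713715525445812976, 1204749260161737632496

r22: T_22,5=21×8037811822645051776+12870931245150988800=181664979520697076096; T_22,6=21×3599979517947607200+8037811822645051776=83637381699544802976; T_22,7=21×1206647803780373360+3599979517947607200=28939583397335447760; T_22,8=21×311333643161390640+1206647803780373360=7744654310169576800; T_22,9=21×63030812099294896+311333643161390640=1634980697246583456
r23: T_23,6=22×83637381699544802976+181664979520697076096=2021687376910682741568; T_23,7=22×28939583397335447760+83637381699544802976=720308216440924653696; T_23,8=22×7744654310169576800+28939583397335447760=199321978221066137360; T_23,9=22×1634980697246583456+7744654310169576800=43714229649594412832
r24: T_24,7=23×720308216440924653696+2021687376910682741568=18588776355051949776576; T_24,8=23×199321978221066137360+720308216440924653696=5304713715525445812976; T_24,9=23×43714229649594412832+199321978221066137360=1204749260161737632496
Read c(24,7) = 18588776355051949776576, c(24,8) = 5304713715525445812976, c(24,9) = 1204749260161737632496.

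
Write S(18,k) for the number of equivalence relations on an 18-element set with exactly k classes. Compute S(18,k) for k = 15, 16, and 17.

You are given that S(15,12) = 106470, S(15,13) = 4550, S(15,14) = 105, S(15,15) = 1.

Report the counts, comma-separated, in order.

[16] T[16,13]:13*4550+106470=165620 · T[16,14]:14*105+4550=6020 · T[16,15]:15*1+105=120 · T[16,16]:16*0+1=1
[17] T[17,14]:14*6020+165620=249900 · T[17,15]:15*120+6020=7820 · T[17,16]:16*1+120=136 · T[17,17]:17*0+1=1
[18] T[18,15]:15*7820+249900=367200 · T[18,16]:16*136+7820=9996 · T[18,17]:17*1+136=153
Read S(18,15) = 367200, S(18,16) = 9996, S(18,17) = 153.

367200, 9996, 153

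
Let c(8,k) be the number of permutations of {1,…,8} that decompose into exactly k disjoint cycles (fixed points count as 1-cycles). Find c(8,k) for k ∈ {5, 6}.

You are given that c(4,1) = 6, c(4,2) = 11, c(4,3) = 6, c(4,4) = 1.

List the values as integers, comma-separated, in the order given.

[5] T[5,2]:4*11+6=50 · T[5,3]:4*6+11=35 · T[5,4]:4*1+6=10 · T[5,5]:4*0+1=1
[6] T[6,3]:5*35+50=225 · T[6,4]:5*10+35=85 · T[6,5]:5*1+10=15 · T[6,6]:5*0+1=1
[7] T[7,4]:6*85+225=735 · T[7,5]:6*15+85=175 · T[7,6]:6*1+15=21
[8] T[8,5]:7*175+735=1960 · T[8,6]:7*21+175=322
Read c(8,5) = 1960, c(8,6) = 322.

1960, 322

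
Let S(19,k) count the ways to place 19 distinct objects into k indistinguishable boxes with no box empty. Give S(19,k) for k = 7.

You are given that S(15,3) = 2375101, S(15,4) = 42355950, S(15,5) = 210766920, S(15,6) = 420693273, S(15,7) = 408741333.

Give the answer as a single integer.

[16] T[16,4]:4*42355950+2375101=171798901 · T[16,5]:5*210766920+42355950=1096190550 · T[16,6]:6*420693273+210766920=2734926558 · T[16,7]:7*408741333+420693273=3281882604
[17] T[17,5]:5*1096190550+171798901=5652751651 · T[17,6]:6*2734926558+1096190550=17505749898 · T[17,7]:7*3281882604+2734926558=25708104786
[18] T[18,6]:6*17505749898+5652751651=110687251039 · T[18,7]:7*25708104786+17505749898=197462483400
[19] T[19,7]:7*197462483400+110687251039=1492924634839
Read S(19,7) = 1492924634839.

1492924634839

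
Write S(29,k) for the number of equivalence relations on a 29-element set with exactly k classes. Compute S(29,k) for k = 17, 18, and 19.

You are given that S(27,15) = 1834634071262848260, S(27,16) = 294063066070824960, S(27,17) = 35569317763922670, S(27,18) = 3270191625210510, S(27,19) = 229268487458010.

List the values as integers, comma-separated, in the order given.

21818248085373723570, 2598531274376323650, 239332331869053150

@28  (28,16):294063066070824960·16+1834634071262848260→6539643128396047620, (28,17):35569317763922670·17+294063066070824960→898741468057510350, (28,18):3270191625210510·18+35569317763922670→94432767017711850, (28,19):229268487458010·19+3270191625210510→7626292886912700
@29  (29,17):898741468057510350·17+6539643128396047620→21818248085373723570, (29,18):94432767017711850·18+898741468057510350→2598531274376323650, (29,19):7626292886912700·19+94432767017711850→239332331869053150
Read S(29,17) = 21818248085373723570, S(29,18) = 2598531274376323650, S(29,19) = 239332331869053150.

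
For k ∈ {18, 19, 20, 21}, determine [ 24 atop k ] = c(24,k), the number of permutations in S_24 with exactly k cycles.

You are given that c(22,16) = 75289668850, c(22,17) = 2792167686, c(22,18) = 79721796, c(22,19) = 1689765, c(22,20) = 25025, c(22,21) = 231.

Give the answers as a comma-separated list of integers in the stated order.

241276443496, 7234669596, 168423871, 2932776

@23  (23,17):2792167686·22+75289668850→136717357942, (23,18):79721796·22+2792167686→4546047198, (23,19):1689765·22+79721796→116896626, (23,20):25025·22+1689765→2240315, (23,21):231·22+25025→30107
@24  (24,18):4546047198·23+136717357942→241276443496, (24,19):116896626·23+4546047198→7234669596, (24,20):2240315·23+116896626→168423871, (24,21):30107·23+2240315→2932776
Read c(24,18) = 241276443496, c(24,19) = 7234669596, c(24,20) = 168423871, c(24,21) = 2932776.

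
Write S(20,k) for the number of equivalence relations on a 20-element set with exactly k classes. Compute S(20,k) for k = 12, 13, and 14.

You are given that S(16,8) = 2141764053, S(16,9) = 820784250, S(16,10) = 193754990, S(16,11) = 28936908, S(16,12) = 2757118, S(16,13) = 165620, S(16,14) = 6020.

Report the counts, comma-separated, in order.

i=17: T(17,9)=2141764053+9·820784250=9528822303 | T(17,10)=820784250+10·193754990=2758334150 | T(17,11)=193754990+11·28936908=512060978 | T(17,12)=28936908+12·2757118=62022324 | T(17,13)=2757118+13·165620=4910178 | T(17,14)=165620+14·6020=249900
i=18: T(18,10)=9528822303+10·2758334150=37112163803 | T(18,11)=2758334150+11·512060978=8391004908 | T(18,12)=512060978+12·62022324=1256328866 | T(18,13)=62022324+13·4910178=125854638 | T(18,14)=4910178+14·249900=8408778
i=19: T(19,11)=37112163803+11·8391004908=129413217791 | T(19,12)=8391004908+12·1256328866=23466951300 | T(19,13)=1256328866+13·125854638=2892439160 | T(19,14)=125854638+14·8408778=243577530
i=20: T(20,12)=129413217791+12·23466951300=411016633391 | T(20,13)=23466951300+13·2892439160=61068660380 | T(20,14)=2892439160+14·243577530=6302524580
Read S(20,12) = 411016633391, S(20,13) = 61068660380, S(20,14) = 6302524580.

411016633391, 61068660380, 6302524580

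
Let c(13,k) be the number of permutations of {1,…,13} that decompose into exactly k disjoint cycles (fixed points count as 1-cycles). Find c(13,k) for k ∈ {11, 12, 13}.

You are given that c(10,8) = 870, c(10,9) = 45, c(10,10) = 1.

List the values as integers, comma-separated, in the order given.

2717, 78, 1

[11] T[11,9]:10*45+870=1320 · T[11,10]:10*1+45=55 · T[11,11]:10*0+1=1
[12] T[12,10]:11*55+1320=1925 · T[12,11]:11*1+55=66 · T[12,12]:11*0+1=1
[13] T[13,11]:12*66+1925=2717 · T[13,12]:12*1+66=78 · T[13,13]:12*0+1=1
Read c(13,11) = 2717, c(13,12) = 78, c(13,13) = 1.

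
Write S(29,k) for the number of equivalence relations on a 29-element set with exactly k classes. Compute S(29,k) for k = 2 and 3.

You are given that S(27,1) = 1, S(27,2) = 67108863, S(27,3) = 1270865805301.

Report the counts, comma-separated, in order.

268435455, 11438127792025

[28] T[28,1]:1*1+0=1 · T[28,2]:2*67108863+1=134217727 · T[28,3]:3*1270865805301+67108863=3812664524766
[29] T[29,2]:2*134217727+1=268435455 · T[29,3]:3*3812664524766+134217727=11438127792025
Read S(29,2) = 268435455, S(29,3) = 11438127792025.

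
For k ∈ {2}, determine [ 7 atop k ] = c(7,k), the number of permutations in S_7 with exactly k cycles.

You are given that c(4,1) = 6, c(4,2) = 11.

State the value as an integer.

1764

i=5: T(5,1)=0+4·6=24 | T(5,2)=6+4·11=50
i=6: T(6,1)=0+5·24=120 | T(6,2)=24+5·50=274
i=7: T(7,2)=120+6·274=1764
Read c(7,2) = 1764.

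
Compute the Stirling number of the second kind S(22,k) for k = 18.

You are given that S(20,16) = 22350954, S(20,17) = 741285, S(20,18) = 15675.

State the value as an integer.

[21] T[21,17]:17*741285+22350954=34952799 · T[21,18]:18*15675+741285=1023435
[22] T[22,18]:18*1023435+34952799=53374629
Read S(22,18) = 53374629.

53374629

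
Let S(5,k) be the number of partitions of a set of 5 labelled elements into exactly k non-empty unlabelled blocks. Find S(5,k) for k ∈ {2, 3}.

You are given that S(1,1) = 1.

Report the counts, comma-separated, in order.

r2: T_2,1=1×1+0=1; T_2,2=2×0+1=1
r3: T_3,1=1×1+0=1; T_3,2=2×1+1=3; T_3,3=3×0+1=1
r4: T_4,1=1×1+0=1; T_4,2=2×3+1=7; T_4,3=3×1+3=6
r5: T_5,2=2×7+1=15; T_5,3=3×6+7=25
Read S(5,2) = 15, S(5,3) = 25.

15, 25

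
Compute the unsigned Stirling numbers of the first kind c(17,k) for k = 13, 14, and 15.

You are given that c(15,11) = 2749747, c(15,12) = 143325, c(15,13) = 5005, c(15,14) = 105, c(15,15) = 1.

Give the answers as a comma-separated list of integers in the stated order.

8394022, 323680, 8500

@16  (16,12):143325·15+2749747→4899622, (16,13):5005·15+143325→218400, (16,14):105·15+5005→6580, (16,15):1·15+105→120
@17  (17,13):218400·16+4899622→8394022, (17,14):6580·16+218400→323680, (17,15):120·16+6580→8500
Read c(17,13) = 8394022, c(17,14) = 323680, c(17,15) = 8500.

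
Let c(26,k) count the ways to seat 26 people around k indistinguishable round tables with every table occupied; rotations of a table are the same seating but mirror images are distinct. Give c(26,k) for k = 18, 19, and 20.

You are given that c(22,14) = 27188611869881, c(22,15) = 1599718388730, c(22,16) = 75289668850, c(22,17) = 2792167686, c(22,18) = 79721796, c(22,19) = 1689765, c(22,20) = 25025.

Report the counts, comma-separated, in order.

595667304367135, 22563937825000, 696829576300

@23  (23,15):1599718388730·22+27188611869881→62382416421941, (23,16):75289668850·22+1599718388730→3256091103430, (23,17):2792167686·22+75289668850→136717357942, (23,18):79721796·22+2792167686→4546047198, (23,19):1689765·22+79721796→116896626, (23,20):25025·22+1689765→2240315
@24  (24,16):3256091103430·23+62382416421941→137272511800831, (24,17):136717357942·23+3256091103430→6400590336096, (24,18):4546047198·23+136717357942→241276443496, (24,19):116896626·23+4546047198→7234669596, (24,20):2240315·23+116896626→168423871
@25  (25,17):6400590336096·24+137272511800831→290886679867135, (25,18):241276443496·24+6400590336096→12191224980000, (25,19):7234669596·24+241276443496→414908513800, (25,20):168423871·24+7234669596→11276842500
@26  (26,18):12191224980000·25+290886679867135→595667304367135, (26,19):414908513800·25+12191224980000→22563937825000, (26,20):11276842500·25+414908513800→696829576300
Read c(26,18) = 595667304367135, c(26,19) = 22563937825000, c(26,20) = 696829576300.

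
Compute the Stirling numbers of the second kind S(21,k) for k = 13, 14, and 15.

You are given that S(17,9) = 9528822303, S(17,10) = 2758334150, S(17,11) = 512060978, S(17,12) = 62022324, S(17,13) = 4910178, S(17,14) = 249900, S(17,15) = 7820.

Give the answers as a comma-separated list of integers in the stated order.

1204909218331, 149304004500, 13087462580

[18] T[18,10]:10*2758334150+9528822303=37112163803 · T[18,11]:11*512060978+2758334150=8391004908 · T[18,12]:12*62022324+512060978=1256328866 · T[18,13]:13*4910178+62022324=125854638 · T[18,14]:14*249900+4910178=8408778 · T[18,15]:15*7820+249900=367200
[19] T[19,11]:11*8391004908+37112163803=129413217791 · T[19,12]:12*1256328866+8391004908=23466951300 · T[19,13]:13*125854638+1256328866=2892439160 · T[19,14]:14*8408778+125854638=243577530 · T[19,15]:15*367200+8408778=13916778
[20] T[20,12]:12*23466951300+129413217791=411016633391 · T[20,13]:13*2892439160+23466951300=61068660380 · T[20,14]:14*243577530+2892439160=6302524580 · T[20,15]:15*13916778+243577530=452329200
[21] T[21,13]:13*61068660380+411016633391=1204909218331 · T[21,14]:14*6302524580+61068660380=149304004500 · T[21,15]:15*452329200+6302524580=13087462580
Read S(21,13) = 1204909218331, S(21,14) = 149304004500, S(21,15) = 13087462580.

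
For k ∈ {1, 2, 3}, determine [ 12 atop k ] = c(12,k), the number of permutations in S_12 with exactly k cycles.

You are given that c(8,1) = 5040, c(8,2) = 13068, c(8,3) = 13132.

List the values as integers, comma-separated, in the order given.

39916800, 120543840, 150917976

[9] T[9,1]:8*5040+0=40320 · T[9,2]:8*13068+5040=109584 · T[9,3]:8*13132+13068=118124
[10] T[10,1]:9*40320+0=362880 · T[10,2]:9*109584+40320=1026576 · T[10,3]:9*118124+109584=1172700
[11] T[11,1]:10*362880+0=3628800 · T[11,2]:10*1026576+362880=10628640 · T[11,3]:10*1172700+1026576=12753576
[12] T[12,1]:11*3628800+0=39916800 · T[12,2]:11*10628640+3628800=120543840 · T[12,3]:11*12753576+10628640=150917976
Read c(12,1) = 39916800, c(12,2) = 120543840, c(12,3) = 150917976.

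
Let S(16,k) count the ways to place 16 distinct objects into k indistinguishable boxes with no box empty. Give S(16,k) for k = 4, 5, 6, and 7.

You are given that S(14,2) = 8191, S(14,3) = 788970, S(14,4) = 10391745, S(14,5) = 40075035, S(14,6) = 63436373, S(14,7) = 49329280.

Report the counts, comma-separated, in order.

171798901, 1096190550, 2734926558, 3281882604

@15  (15,3):788970·3+8191→2375101, (15,4):10391745·4+788970→42355950, (15,5):40075035·5+10391745→210766920, (15,6):63436373·6+40075035→420693273, (15,7):49329280·7+63436373→408741333
@16  (16,4):42355950·4+2375101→171798901, (16,5):210766920·5+42355950→1096190550, (16,6):420693273·6+210766920→2734926558, (16,7):408741333·7+420693273→3281882604
Read S(16,4) = 171798901, S(16,5) = 1096190550, S(16,6) = 2734926558, S(16,7) = 3281882604.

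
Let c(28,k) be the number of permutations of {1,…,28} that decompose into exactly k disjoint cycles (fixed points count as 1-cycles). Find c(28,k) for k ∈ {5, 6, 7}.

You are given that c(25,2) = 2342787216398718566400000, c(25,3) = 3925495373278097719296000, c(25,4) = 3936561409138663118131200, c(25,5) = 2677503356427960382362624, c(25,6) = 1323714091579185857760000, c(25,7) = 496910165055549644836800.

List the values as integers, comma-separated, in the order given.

r26: T_26,3=25×3925495373278097719296000+2342787216398718566400000=100480171548351161548800000; T_26,4=25×3936561409138663118131200+3925495373278097719296000=102339530601744675672576000; T_26,5=25×2677503356427960382362624+3936561409138663118131200=70874145319837672677196800; T_26,6=25×1323714091579185857760000+2677503356427960382362624=35770355645907606826362624; T_26,7=25×496910165055549644836800+1323714091579185857760000=13746468217967926978680000
r27: T_27,4=26×102339530601744675672576000+100480171548351161548800000=2761307967193712729035776000; T_27,5=26×70874145319837672677196800+102339530601744675672576000=1945067308917524165279692800; T_27,6=26×35770355645907606826362624+70874145319837672677196800=1000903392113435450162625024; T_27,7=26×13746468217967926978680000+35770355645907606826362624=393178529313073708272042624
r28: T_28,5=27×1945067308917524165279692800+2761307967193712729035776000=55278125307966865191587481600; T_28,6=27×1000903392113435450162625024+1945067308917524165279692800=28969458895980281319670568448; T_28,7=27×393178529313073708272042624+1000903392113435450162625024=11616723683566425573507775872
Read c(28,5) = 55278125307966865191587481600, c(28,6) = 28969458895980281319670568448, c(28,7) = 11616723683566425573507775872.

55278125307966865191587481600, 28969458895980281319670568448, 11616723683566425573507775872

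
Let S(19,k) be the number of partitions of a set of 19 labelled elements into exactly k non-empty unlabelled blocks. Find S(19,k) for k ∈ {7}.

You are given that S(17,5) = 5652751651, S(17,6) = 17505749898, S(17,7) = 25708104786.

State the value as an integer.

1492924634839

@18  (18,6):17505749898·6+5652751651→110687251039, (18,7):25708104786·7+17505749898→197462483400
@19  (19,7):197462483400·7+110687251039→1492924634839
Read S(19,7) = 1492924634839.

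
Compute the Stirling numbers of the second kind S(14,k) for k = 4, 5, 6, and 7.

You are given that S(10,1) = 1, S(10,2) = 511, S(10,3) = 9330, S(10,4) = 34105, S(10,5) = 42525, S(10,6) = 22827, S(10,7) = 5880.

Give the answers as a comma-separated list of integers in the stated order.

10391745, 40075035, 63436373, 49329280

row 11: T[11][1]=1·1+0=1  T[11][2]=2·511+1=1023  T[11][3]=3·9330+511=28501  T[11][4]=4·34105+9330=145750  T[11][5]=5·42525+34105=246730  T[11][6]=6·22827+42525=179487  T[11][7]=7·5880+22827=63987
row 12: T[12][2]=2·1023+1=2047  T[12][3]=3·28501+1023=86526  T[12][4]=4·145750+28501=611501  T[12][5]=5·246730+145750=1379400  T[12][6]=6·179487+246730=1323652  T[12][7]=7·63987+179487=627396
row 13: T[13][3]=3·86526+2047=261625  T[13][4]=4·611501+86526=2532530  T[13][5]=5·1379400+611501=7508501  T[13][6]=6·1323652+1379400=9321312  T[13][7]=7·627396+1323652=5715424
row 14: T[14][4]=4·2532530+261625=10391745  T[14][5]=5·7508501+2532530=40075035  T[14][6]=6·9321312+7508501=63436373  T[14][7]=7·5715424+9321312=49329280
Read S(14,4) = 10391745, S(14,5) = 40075035, S(14,6) = 63436373, S(14,7) = 49329280.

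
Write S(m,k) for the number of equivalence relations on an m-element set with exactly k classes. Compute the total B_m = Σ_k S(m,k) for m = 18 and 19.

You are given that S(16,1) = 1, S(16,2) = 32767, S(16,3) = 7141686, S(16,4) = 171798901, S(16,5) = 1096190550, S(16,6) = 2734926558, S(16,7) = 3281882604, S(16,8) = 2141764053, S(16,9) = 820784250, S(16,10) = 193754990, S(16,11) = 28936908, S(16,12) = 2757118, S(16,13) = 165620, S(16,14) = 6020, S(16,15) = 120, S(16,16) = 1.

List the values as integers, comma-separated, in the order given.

682076806159, 5832742205057

r17: T_17,1=1×1+0=1; T_17,2=2×32767+1=65535; T_17,3=3×7141686+32767=21457825; T_17,4=4×171798901+7141686=694337290; T_17,5=5×1096190550+171798901=5652751651; T_17,6=6×2734926558+1096190550=17505749898; T_17,7=7×3281882604+2734926558=25708104786; T_17,8=8×2141764053+3281882604=20415995028; T_17,9=9×820784250+2141764053=9528822303; T_17,10=10×193754990+820784250=2758334150; T_17,11=11×28936908+193754990=512060978; T_17,12=12×2757118+28936908=62022324; T_17,13=13×165620+2757118=4910178; T_17,14=14×6020+165620=249900; T_17,15=15×120+6020=7820; T_17,16=16×1+120=136; T_17,17=17×0+1=1
r18: T_18,1=1×1+0=1; T_18,2=2×65535+1=131071; T_18,3=3×21457825+65535=64439010; T_18,4=4×694337290+21457825=2798806985; T_18,5=5×5652751651+694337290=28958095545; T_18,6=6×17505749898+5652751651=110687251039; T_18,7=7×25708104786+17505749898=197462483400; T_18,8=8×20415995028+25708104786=189036065010; T_18,9=9×9528822303+20415995028=106175395755; T_18,10=10×2758334150+9528822303=37112163803; T_18,11=11×512060978+2758334150=8391004908; T_18,12=12×62022324+512060978=1256328866; T_18,13=13×4910178+62022324=125854638; T_18,14=14×249900+4910178=8408778; T_18,15=15×7820+249900=367200; T_18,16=16×136+7820=9996; T_18,17=17×1+136=153; T_18,18=18×0+1=1
r19: T_19,1=1×1+0=1; T_19,2=2×131071+1=262143; T_19,3=3×64439010+131071=193448101; T_19,4=4×2798806985+64439010=11259666950; T_19,5=5×28958095545+2798806985=147589284710; T_19,6=6×110687251039+28958095545=693081601779; T_19,7=7×197462483400+110687251039=1492924634839; T_19,8=8×189036065010+197462483400=1709751003480; T_19,9=9×106175395755+189036065010=1144614626805; T_19,10=10×37112163803+106175395755=477297033785; T_19,11=11×8391004908+37112163803=129413217791; T_19,12=12×1256328866+8391004908=23466951300; T_19,13=13×125854638+1256328866=2892439160; T_19,14=14×8408778+125854638=243577530; T_19,15=15×367200+8408778=13916778; T_19,16=16×9996+367200=527136; T_19,17=17×153+9996=12597; T_19,18=18×1+153=171; T_19,19=19×0+1=1
B_18 = ΣS(18,k) = 1+131071+64439010+2798806985+28958095545+110687251039+197462483400+189036065010+106175395755+37112163803+8391004908+1256328866+125854638+8408778+367200+9996+153+1 = 682076806159
B_19 = ΣS(19,k) = 1+262143+193448101+11259666950+147589284710+693081601779+1492924634839+1709751003480+1144614626805+477297033785+129413217791+23466951300+2892439160+243577530+13916778+527136+12597+171+1 = 5832742205057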